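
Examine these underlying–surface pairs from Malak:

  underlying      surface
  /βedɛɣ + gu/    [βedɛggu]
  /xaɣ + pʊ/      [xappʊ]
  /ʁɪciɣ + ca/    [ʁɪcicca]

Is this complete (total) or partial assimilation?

The segment that alternates is /ɣ/, which surfaces as [p] when adjacent to /p/.
The output [p] is identical to the trigger /p/ — every feature (place, manner, voicing) has been copied — so this is total assimilation.
The remaining alternations confirm this: /ɣ/ → [g] before /g/; /ɣ/ → [c] before /c/ — in each case the output is a copy of the following consonant.

total assimilation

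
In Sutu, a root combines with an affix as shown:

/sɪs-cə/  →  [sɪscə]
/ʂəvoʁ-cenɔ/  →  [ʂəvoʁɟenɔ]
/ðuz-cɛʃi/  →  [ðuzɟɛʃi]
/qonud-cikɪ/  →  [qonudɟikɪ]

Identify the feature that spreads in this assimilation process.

The segment that alternates is /c/, which surfaces as [ɟ] when adjacent to /ʁ/.
The change voiceless → voiced matches the voicing of the preceding /ʁ/, identifying this as voicing assimilation.
The same holds elsewhere in the data: /c/ → [ɟ] after /z/ (voiceless → voiced, matching voiced); /c/ → [ɟ] after /d/ (voiceless → voiced, matching voiced) — only voicing changes, and always toward the preceding segment.
Nothing changes in [sɪscə]: there the adjacent consonants already agree in voicing (/c/ and /s/ are both voiceless), so this form is consistent with the same rule.

voicing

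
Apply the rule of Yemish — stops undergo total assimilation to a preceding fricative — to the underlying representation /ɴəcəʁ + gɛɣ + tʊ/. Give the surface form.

/g/ is the segment targeted by the rule; it sits immediately after /ʁ/, so it assimilates completely and surfaces as [ʁ].
At the second juncture, /t/ likewise becomes [ɣ] adjacent to /ɣ/.

[ɴəcəʁʁɛɣɣʊ]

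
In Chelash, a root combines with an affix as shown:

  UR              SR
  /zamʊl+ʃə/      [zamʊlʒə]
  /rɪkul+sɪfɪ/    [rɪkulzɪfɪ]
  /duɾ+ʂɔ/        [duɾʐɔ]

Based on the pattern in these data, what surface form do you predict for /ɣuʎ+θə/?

The data show progressive voicing assimilation: /ʃ/ → [ʒ] after /l/; /s/ → [z] after /l/; /ʂ/ → [ʐ] after /ɾ/. In each pair only voicing changes, matching the preceding consonant, while place and manner stay constant.
/θ/ is a voiceless dental fricative. The preceding trigger /ʎ/ is voiced, so /θ/ must become voiced as well.
The voiced dental fricative is [ð], so /θ/ → [ð].

[ɣuʎðə]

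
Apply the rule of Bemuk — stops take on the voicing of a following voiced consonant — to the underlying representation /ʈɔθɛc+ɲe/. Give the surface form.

[ʈɔθɛɟɲe]

/c/ is a voiceless palatal stop. The following trigger /ɲ/ is voiced, so /c/ must become voiced as well.
Changing only its voicing to voiced gives [ɟ] — the voiced palatal stop.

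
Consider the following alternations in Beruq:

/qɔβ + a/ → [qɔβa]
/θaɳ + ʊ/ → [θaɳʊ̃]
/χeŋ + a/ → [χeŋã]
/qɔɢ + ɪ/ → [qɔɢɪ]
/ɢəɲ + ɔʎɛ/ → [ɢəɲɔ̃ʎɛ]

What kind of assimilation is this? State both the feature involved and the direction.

progressive nasality assimilation (vowel nasalisation)

The vowel /ʊ/ surfaces as nasalised [ʊ̃] next to the preceding nasal /ɳ/ — it has acquired the [+nasal] feature of its neighbour.
The other forms show the same pattern: /a/ → [ã] after /ŋ/; /ɔ/ → [ɔ̃] after /ɲ/ — each time a vowel is nasalised next to a preceding nasal.
No change occurs in [qɔβa], [qɔɢɪ] because the vowel at the boundary is adjacent to an oral consonant, not a nasal (/a/ next to /β/; /ɪ/ next to /ɢ/).
Because the conditioning nasal is to the left of the vowel that changes, the process is progressive (perseverative).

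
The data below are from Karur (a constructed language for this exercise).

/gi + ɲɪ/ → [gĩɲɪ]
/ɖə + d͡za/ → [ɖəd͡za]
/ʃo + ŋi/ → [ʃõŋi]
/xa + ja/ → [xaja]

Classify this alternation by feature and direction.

regressive nasality assimilation (vowel nasalisation)

The vowel /i/ surfaces as nasalised [ĩ] next to the following nasal /ɲ/ — it has acquired the [+nasal] feature of its neighbour.
The other form shows the same pattern: /o/ → [õ] before /ŋ/ — each time a vowel is nasalised next to a following nasal.
No change occurs in [ɖəd͡za], [xaja] because the vowel at the boundary is adjacent to an oral consonant, not a nasal (/ə/ next to /d͡z/; /a/ next to /j/).
Because the conditioning nasal is to the right of the vowel that changes, the process is regressive (anticipatory).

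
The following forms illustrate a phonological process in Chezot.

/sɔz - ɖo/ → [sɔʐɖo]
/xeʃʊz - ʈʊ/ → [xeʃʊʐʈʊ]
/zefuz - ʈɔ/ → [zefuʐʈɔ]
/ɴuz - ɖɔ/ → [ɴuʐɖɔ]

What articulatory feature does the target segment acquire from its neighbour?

The segment that alternates is /z/, which surfaces as [ʐ] when adjacent to /ɖ/.
/z/ is alveolar while /ɖ/ is retroflex; the output [ʐ] is retroflex, matching the trigger — so the feature that spreads is place.
The other alternating form patterns the same way: /z/ → [ʐ] before /ʈ/ (alveolar → retroflex, matching retroflex) — only place changes, and always toward the following segment.

place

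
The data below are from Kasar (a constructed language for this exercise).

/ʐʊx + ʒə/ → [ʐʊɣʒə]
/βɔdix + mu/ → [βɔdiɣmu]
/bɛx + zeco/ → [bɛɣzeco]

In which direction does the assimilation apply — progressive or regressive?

Comparing underlying and surface forms, /x/ → [ɣ] is the alternation; the neighbouring /ʒ/ is constant.
/x/ is voiceless while /ʒ/ is voiced; the output [ɣ] is voiced, matching the trigger — so the feature that spreads is voicing.
The other alternating forms pattern the same way: /x/ → [ɣ] before /m/ (voiceless → voiced, matching voiced); /x/ → [ɣ] before /z/ (voiceless → voiced, matching voiced) — only voicing changes, and always toward the following segment.
Since the segment that changes precedes the conditioning segment, the assimilation is regressive.

regressive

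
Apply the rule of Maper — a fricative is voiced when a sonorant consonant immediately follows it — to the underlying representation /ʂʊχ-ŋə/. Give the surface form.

[ʂʊʁŋə]

The rule targets /χ/ (voiceless uvular fricative), which sits before the trigger /ŋ/ (voiced).
Changing only its voicing to voiced gives [ʁ] — the voiced uvular fricative.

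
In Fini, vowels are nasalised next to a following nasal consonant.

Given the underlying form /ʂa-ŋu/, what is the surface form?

/a/ sits next to the nasal /ŋ/ and is therefore nasalised to [ã].

[ʂãŋu]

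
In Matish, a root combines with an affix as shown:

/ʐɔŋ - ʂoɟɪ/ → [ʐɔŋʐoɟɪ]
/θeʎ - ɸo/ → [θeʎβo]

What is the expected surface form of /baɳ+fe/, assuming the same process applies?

The data show progressive voicing assimilation: /ʂ/ → [ʐ] after /ŋ/; /ɸ/ → [β] after /ʎ/. In each pair only voicing changes, matching the preceding consonant, while place and manner stay constant.
The rule targets /f/ (voiceless labiodental fricative), which sits after the trigger /ɳ/ (voiced).
Changing only its voicing to voiced gives [v] — the voiced labiodental fricative.

[baɳve]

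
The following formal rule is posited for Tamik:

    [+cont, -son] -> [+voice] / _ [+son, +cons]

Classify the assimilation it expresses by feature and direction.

regressive voicing assimilation

The structural change is [+voice], and the conditioning segment [+son, +cons] (a sonorant consonant) is itself voiced, so the target comes to share the voicing of its neighbour — voicing assimilation.
Since the environment is written after the underscore, the trigger follows the target; the direction is regressive.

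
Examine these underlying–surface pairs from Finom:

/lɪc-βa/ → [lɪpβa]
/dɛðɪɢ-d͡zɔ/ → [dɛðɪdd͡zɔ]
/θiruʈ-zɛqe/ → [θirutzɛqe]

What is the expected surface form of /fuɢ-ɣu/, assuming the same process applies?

The data show regressive place assimilation: /c/ → [p] before /β/; /ɢ/ → [d] before /d͡z/; /ʈ/ → [t] before /z/. In each pair only place changes, matching the following consonant, while manner and voice stay constant.
The rule targets /ɢ/ (voiced uvular stop), which sits before the trigger /ɣ/ (velar).
A voiced velar stop is [g], so the surface segment is [g].

[fugɣu]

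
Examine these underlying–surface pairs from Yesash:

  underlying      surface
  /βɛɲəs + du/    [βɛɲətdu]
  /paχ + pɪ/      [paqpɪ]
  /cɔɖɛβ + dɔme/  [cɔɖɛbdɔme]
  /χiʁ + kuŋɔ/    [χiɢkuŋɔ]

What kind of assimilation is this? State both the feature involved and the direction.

regressive manner assimilation

Comparing underlying and surface forms, /s/ → [t] is the alternation; the neighbouring /d/ is constant.
/s/ is a fricative while /d/ is a stop; the output [t] is a stop, matching the trigger — so the feature that spreads is manner.
Place and voice are unchanged, so the assimilation is partial, not total.
Checking the remaining alternations: /χ/ → [q] before /p/ (fricative → stop, matching a stop); /β/ → [b] before /d/ (fricative → stop, matching a stop); /ʁ/ → [ɢ] before /k/ (fricative → stop, matching a stop) — only manner changes, and always toward the following segment.
Since the segment that changes precedes the conditioning segment, the assimilation is regressive.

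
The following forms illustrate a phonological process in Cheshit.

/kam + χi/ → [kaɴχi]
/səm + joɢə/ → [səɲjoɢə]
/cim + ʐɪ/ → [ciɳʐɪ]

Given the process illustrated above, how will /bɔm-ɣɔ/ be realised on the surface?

The data show regressive place assimilation: /m/ → [ɴ] before /χ/; /m/ → [ɲ] before /j/; /m/ → [ɳ] before /ʐ/. In each pair only place changes, matching the following consonant, while manner and voice stay constant.
The rule targets /m/ (voiced bilabial nasal), which sits before the trigger /ɣ/ (velar).
Changing only its place to velar gives [ŋ] — the voiced velar nasal.

[bɔŋɣɔ]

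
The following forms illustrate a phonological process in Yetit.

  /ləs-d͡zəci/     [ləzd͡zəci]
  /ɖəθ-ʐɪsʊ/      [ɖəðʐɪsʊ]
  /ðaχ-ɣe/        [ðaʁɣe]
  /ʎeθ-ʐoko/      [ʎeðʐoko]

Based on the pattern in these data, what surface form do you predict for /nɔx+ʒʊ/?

[nɔɣʒʊ]

The data show regressive voicing assimilation: /s/ → [z] before /d͡z/; /θ/ → [ð] before /ʐ/; /χ/ → [ʁ] before /ɣ/. In each pair only voicing changes, matching the following consonant, while place and manner stay constant.
The rule targets /x/ (voiceless velar fricative), which sits before the trigger /ʒ/ (voiced).
Changing only its voicing to voiced gives [ɣ] — the voiced velar fricative.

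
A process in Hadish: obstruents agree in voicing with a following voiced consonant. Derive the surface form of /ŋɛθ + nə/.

[ŋɛðnə]

The rule targets /θ/ (voiceless dental fricative), which sits before the trigger /n/ (voiced).
Changing only its voicing to voiced gives [ð] — the voiced dental fricative.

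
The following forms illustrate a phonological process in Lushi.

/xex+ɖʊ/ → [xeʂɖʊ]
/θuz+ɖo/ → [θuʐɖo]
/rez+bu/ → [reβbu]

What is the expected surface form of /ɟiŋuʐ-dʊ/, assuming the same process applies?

The data show regressive place assimilation: /x/ → [ʂ] before /ɖ/; /z/ → [ʐ] before /ɖ/; /z/ → [β] before /b/. In each pair only place changes, matching the following consonant, while manner and voice stay constant.
/ʐ/ is a voiced retroflex fricative. The following trigger /d/ is alveolar, so /ʐ/ must become alveolar as well.
A voiced alveolar fricative is [z], so the surface segment is [z].

[ɟiŋuzdʊ]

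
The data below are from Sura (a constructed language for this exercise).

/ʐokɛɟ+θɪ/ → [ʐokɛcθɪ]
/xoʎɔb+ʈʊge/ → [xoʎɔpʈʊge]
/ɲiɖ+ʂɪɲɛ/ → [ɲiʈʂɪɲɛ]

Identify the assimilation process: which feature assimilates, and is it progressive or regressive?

regressive voicing assimilation

Underlying /ɟ/ is realised as [c] next to /θ/; /θ/ itself does not change.
/ɟ/ is voiced while /θ/ is voiceless; the output [c] is voiceless, matching the trigger — so the feature that spreads is voicing.
Place and manner are unchanged, so the assimilation is partial, not total.
The same holds elsewhere in the data: /b/ → [p] before /ʈ/ (voiced → voiceless, matching voiceless); /ɖ/ → [ʈ] before /ʂ/ (voiced → voiceless, matching voiceless) — only voicing changes, and always toward the following segment.
Since the segment that changes precedes the conditioning segment, the assimilation is regressive.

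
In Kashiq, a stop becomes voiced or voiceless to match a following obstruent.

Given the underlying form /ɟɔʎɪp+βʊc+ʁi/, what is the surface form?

[ɟɔʎɪbβʊɟʁi]

/p/ is a voiceless bilabial stop. The following trigger /β/ is voiced, so /p/ must become voiced as well.
Changing only its voicing to voiced gives [b] — the voiced bilabial stop.
At the second juncture, /c/ likewise becomes [ɟ] adjacent to /ʁ/.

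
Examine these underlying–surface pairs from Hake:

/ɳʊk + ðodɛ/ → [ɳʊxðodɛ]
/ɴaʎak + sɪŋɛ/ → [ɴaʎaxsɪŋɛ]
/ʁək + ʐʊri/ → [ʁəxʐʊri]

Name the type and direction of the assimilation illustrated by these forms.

regressive manner assimilation

The segment that alternates is /k/, which surfaces as [x] when adjacent to /ð/.
The change stop → fricative matches the manner of the following /ð/, identifying this as manner assimilation.
Place and voice are unchanged, so the assimilation is partial, not total.
The other alternating forms pattern the same way: /k/ → [x] before /s/ (stop → fricative, matching a fricative); /k/ → [x] before /ʐ/ (stop → fricative, matching a fricative) — only manner changes, and always toward the following segment.
The trigger is the following segment, so the direction is regressive (anticipatory).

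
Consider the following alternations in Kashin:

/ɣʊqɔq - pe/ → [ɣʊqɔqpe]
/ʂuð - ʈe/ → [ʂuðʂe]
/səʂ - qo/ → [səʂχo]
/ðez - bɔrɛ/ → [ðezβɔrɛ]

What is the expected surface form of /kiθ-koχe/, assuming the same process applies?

The data show progressive manner assimilation: /ʈ/ → [ʂ] after /ð/; /q/ → [χ] after /ʂ/; /b/ → [β] after /z/. In each pair only manner changes, matching the preceding consonant, while place and voice stay constant.
Nothing changes in [ɣʊqɔqpe]: there the adjacent consonants already agree in manner (/p/ and /q/ are both stops), so this form is consistent with the same rule.
/k/ is a voiceless velar stop. The preceding trigger /θ/ is a fricative, so /k/ must become a fricative as well.
The voiceless velar fricative is [x], so /k/ → [x].

[kiθxoχe]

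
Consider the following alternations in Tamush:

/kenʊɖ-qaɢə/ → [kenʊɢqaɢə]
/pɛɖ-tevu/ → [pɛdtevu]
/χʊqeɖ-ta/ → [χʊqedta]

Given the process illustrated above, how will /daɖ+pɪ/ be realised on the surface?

The data show regressive place assimilation: /ɖ/ → [ɢ] before /q/; /ɖ/ → [d] before /t/. In each pair only place changes, matching the following consonant, while manner and voice stay constant.
The rule targets /ɖ/ (voiced retroflex stop), which sits before the trigger /p/ (bilabial).
The voiced bilabial stop is [b], so /ɖ/ → [b].

[dabpɪ]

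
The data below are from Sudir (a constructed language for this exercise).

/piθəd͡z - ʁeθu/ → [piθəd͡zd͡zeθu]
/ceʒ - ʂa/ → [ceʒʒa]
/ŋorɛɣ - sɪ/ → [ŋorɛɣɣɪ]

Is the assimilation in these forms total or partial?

Comparing underlying and surface forms, /ʁ/ → [d͡z] is the alternation; the neighbouring /d͡z/ is constant.
The output [d͡z] is identical to the trigger /d͡z/ — every feature (place, manner, voicing) has been copied — so this is total assimilation.
The other forms behave the same way: /ʂ/ → [ʒ] after /ʒ/; /s/ → [ɣ] after /ɣ/ — in each case the output is a copy of the preceding consonant.

total assimilation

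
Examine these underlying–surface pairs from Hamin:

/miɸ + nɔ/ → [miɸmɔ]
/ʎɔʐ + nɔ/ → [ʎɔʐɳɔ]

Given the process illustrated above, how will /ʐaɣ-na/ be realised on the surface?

The data show progressive place assimilation: /n/ → [m] after /ɸ/; /n/ → [ɳ] after /ʐ/. In each pair only place changes, matching the preceding consonant, while manner and voice stay constant.
/n/ is a voiced alveolar nasal. The preceding trigger /ɣ/ is velar, so /n/ must become velar as well.
Changing only its place to velar gives [ŋ] — the voiced velar nasal.

[ʐaɣŋa]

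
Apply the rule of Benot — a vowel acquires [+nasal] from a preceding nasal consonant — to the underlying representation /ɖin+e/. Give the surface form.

[ɖinẽ]

/e/ sits next to the nasal /n/ and is therefore nasalised to [ẽ].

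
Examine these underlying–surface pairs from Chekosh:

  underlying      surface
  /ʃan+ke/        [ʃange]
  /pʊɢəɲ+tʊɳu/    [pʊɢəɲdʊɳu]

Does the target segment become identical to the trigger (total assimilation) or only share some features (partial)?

The segment that alternates is /k/, which surfaces as [g] when adjacent to /n/.
The change voiceless → voiced matches the voicing of the preceding /n/, identifying this as voicing assimilation.
Place and manner are unchanged, so the assimilation is partial, not total.
The other alternating form patterns the same way: /t/ → [d] after /ɲ/ (voiceless → voiced, matching voiced) — only voicing changes, and always toward the preceding segment.

partial assimilation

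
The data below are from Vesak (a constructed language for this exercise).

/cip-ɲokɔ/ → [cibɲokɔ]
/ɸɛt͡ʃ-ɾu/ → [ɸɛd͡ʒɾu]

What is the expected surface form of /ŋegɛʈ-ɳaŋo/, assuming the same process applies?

The data show regressive voicing assimilation: /p/ → [b] before /ɲ/; /t͡ʃ/ → [d͡ʒ] before /ɾ/. In each pair only voicing changes, matching the following consonant, while place and manner stay constant.
/ʈ/ is a voiceless retroflex stop. The following trigger /ɳ/ is voiced, so /ʈ/ must become voiced as well.
A voiced retroflex stop is [ɖ], so the surface segment is [ɖ].

[ŋegɛɖɳaŋo]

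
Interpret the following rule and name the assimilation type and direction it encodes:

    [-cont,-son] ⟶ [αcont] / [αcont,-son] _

The rule copies [cont] (continuancy) from the environment onto the target stops; since [±cont] encodes the stop/fricative manner contrast, the assimilating dimension is manner.
The conditioning segment sits to the left of the focus bar, meaning the trigger precedes the segment that changes — progressive assimilation.

progressive manner assimilation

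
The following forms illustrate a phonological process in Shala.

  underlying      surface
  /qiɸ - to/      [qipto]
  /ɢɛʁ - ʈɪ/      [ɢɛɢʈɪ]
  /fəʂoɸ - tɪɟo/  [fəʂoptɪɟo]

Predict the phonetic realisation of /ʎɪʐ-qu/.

[ʎɪɖqu]

The data show regressive manner assimilation: /ɸ/ → [p] before /t/; /ʁ/ → [ɢ] before /ʈ/. In each pair only manner changes, matching the following consonant, while place and voice stay constant.
/ʐ/ is a voiced retroflex fricative. The following trigger /q/ is a stop, so /ʐ/ must become a stop as well.
Changing only its manner to stop gives [ɖ] — the voiced retroflex stop.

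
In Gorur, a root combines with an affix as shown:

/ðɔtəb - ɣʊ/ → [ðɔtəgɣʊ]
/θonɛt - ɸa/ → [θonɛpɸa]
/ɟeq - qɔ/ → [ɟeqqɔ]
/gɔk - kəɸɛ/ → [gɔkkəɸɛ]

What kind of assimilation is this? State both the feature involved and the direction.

regressive place assimilation

Underlying /b/ is realised as [g] next to /ɣ/; /ɣ/ itself does not change.
/b/ is bilabial while /ɣ/ is velar; the output [g] is velar, matching the trigger — so the feature that spreads is place.
Manner and voice are unchanged, so the assimilation is partial, not total.
The same holds elsewhere in the data: /t/ → [p] before /ɸ/ (alveolar → bilabial, matching bilabial) — only place changes, and always toward the following segment.
Nothing changes in [ɟeqqɔ], [gɔkkəɸɛ]: there the adjacent consonants already agree in place (/q/ and /q/ are both uvular; /k/ and /k/ are both velar), so these forms are consistent with the same rule.
Since the segment that changes precedes the conditioning segment, the assimilation is regressive.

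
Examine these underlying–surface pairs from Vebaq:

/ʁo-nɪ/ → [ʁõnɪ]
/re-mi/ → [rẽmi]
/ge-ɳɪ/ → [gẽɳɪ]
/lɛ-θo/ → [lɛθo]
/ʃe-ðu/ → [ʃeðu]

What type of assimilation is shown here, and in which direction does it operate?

regressive nasality assimilation (vowel nasalisation)

The vowel /o/ surfaces as nasalised [õ] next to the following nasal /n/ — it has acquired the [+nasal] feature of its neighbour.
The other forms show the same pattern: /e/ → [ẽ] before /m/; /e/ → [ẽ] before /ɳ/ — each time a vowel is nasalised next to a following nasal.
No change occurs in [lɛθo], [ʃeðu] because the vowel at the boundary is adjacent to an oral consonant, not a nasal (/ɛ/ next to /θ/; /e/ next to /ð/).
Because the conditioning nasal is to the right of the vowel that changes, the process is regressive (anticipatory).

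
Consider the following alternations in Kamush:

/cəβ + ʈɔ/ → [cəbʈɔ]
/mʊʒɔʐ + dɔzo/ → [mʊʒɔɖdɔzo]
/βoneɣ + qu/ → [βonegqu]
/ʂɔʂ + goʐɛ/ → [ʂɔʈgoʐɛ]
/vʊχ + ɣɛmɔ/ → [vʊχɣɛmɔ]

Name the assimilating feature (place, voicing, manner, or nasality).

manner

Underlying /β/ is realised as [b] next to /ʈ/; /ʈ/ itself does not change.
/β/ is a fricative while /ʈ/ is a stop; the output [b] is a stop, matching the trigger — so the feature that spreads is manner.
The same holds elsewhere in the data: /ʐ/ → [ɖ] before /d/ (fricative → stop, matching a stop); /ɣ/ → [g] before /q/ (fricative → stop, matching a stop); /ʂ/ → [ʈ] before /g/ (fricative → stop, matching a stop) — only manner changes, and always toward the following segment.
No alternation appears in [vʊχɣɛmɔ]: there the adjacent consonants already agree in manner (/χ/ and /ɣ/ are both fricatives), so this form is consistent with the same rule.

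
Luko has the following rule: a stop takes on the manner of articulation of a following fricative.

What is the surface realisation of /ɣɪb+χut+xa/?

/b/ is a voiced bilabial stop. The following trigger /χ/ is a fricative, so /b/ must become a fricative as well.
A voiced bilabial fricative is [β], so the surface segment is [β].
At the second juncture, /t/ likewise becomes [s] adjacent to /x/.

[ɣɪβχusxa]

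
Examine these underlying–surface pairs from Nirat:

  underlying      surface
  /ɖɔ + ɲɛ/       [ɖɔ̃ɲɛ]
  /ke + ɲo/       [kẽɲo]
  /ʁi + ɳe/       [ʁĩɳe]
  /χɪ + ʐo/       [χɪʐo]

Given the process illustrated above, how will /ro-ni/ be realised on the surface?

The data show regressive nasality assimilation (vowel nasalisation): /ɔ/ → [ɔ̃] before /ɲ/; /e/ → [ẽ] before /ɲ/; /i/ → [ĩ] before /ɳ/ — a vowel is nasalised by an immediately following nasal consonant.
No change occurs in [χɪʐo] because the vowel at the boundary is adjacent to an oral consonant, not a nasal (/ɪ/ next to /ʐ/).
/o/ sits next to the nasal /n/ and is therefore nasalised to [õ].

[rõni]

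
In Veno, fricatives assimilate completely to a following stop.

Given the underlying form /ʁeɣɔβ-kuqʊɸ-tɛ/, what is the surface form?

/β/ is the segment targeted by the rule; it sits immediately before /k/, so it assimilates completely and surfaces as [k].
The same rule applies at the second boundary: /ɸ/ → [t] next to /t/.

[ʁeɣɔkkuqʊttɛ]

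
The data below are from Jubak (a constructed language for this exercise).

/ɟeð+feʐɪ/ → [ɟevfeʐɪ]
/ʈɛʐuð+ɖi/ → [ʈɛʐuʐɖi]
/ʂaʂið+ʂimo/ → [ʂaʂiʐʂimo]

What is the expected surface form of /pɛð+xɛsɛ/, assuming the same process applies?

[pɛɣxɛsɛ]

The data show regressive place assimilation: /ð/ → [v] before /f/; /ð/ → [ʐ] before /ɖ/; /ð/ → [ʐ] before /ʂ/. In each pair only place changes, matching the following consonant, while manner and voice stay constant.
/ð/ is a voiced dental fricative. The following trigger /x/ is velar, so /ð/ must become velar as well.
The voiced velar fricative is [ɣ], so /ð/ → [ɣ].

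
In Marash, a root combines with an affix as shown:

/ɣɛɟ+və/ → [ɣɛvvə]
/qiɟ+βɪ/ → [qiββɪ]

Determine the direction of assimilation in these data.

regressive

Underlying /ɟ/ is realised as [v] next to /v/; /v/ itself does not change.
The output [v] is identical to the trigger /v/ — every feature (place, manner, voicing) has been copied — so this is total assimilation.
The other form behaves the same way: /ɟ/ → [β] before /β/ — in each case the output is a copy of the following consonant.
The trigger is the following segment, so the direction is regressive (anticipatory).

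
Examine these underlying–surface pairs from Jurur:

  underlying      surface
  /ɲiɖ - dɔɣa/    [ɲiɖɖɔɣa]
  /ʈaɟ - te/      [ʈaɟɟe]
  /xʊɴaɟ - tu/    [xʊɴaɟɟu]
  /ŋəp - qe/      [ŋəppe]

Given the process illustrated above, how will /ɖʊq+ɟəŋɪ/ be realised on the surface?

The data show progressive total assimilation (/d/ → [ɖ] after /ɖ/; /t/ → [ɟ] after /ɟ/; /q/ → [p] after /p/): in every case the target segment becomes identical to its preceding neighbour, copying more than a single feature.
/ɟ/ is the segment targeted by the rule; it sits immediately after /q/, so it assimilates completely and surfaces as [q].

[ɖʊqqəŋɪ]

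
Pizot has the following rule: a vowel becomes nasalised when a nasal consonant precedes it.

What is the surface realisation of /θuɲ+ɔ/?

The vowel /ɔ/ is adjacent to the preceding nasal /ɲ/, so it acquires [+nasal] and surfaces as [ɔ̃].

[θuɲɔ̃]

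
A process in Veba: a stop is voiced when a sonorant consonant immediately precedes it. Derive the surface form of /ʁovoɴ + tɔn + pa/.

/t/ is a voiceless alveolar stop. The preceding trigger /ɴ/ is voiced, so /t/ must become voiced as well.
Changing only its voicing to voiced gives [d] — the voiced alveolar stop.
At the second juncture, /p/ likewise becomes [b] adjacent to /n/.

[ʁovoɴdɔnba]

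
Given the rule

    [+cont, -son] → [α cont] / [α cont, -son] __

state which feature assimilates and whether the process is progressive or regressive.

progressive manner assimilation

The rule copies [cont] (continuancy) from the environment onto the target fricatives; since [±cont] encodes the stop/fricative manner contrast, the assimilating dimension is manner.
The conditioning segment sits to the left of the focus bar, meaning the trigger precedes the segment that changes — progressive assimilation.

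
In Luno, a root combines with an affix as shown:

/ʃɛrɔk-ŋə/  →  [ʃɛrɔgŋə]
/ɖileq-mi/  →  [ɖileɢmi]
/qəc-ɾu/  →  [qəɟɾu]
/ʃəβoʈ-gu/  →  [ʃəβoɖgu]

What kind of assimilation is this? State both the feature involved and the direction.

Comparing underlying and surface forms, /k/ → [g] is the alternation; the neighbouring /ŋ/ is constant.
/k/ is voiceless while /ŋ/ is voiced; the output [g] is voiced, matching the trigger — so the feature that spreads is voicing.
Place and manner are unchanged, so the assimilation is partial, not total.
The same holds elsewhere in the data: /q/ → [ɢ] before /m/ (voiceless → voiced, matching voiced); /c/ → [ɟ] before /ɾ/ (voiceless → voiced, matching voiced); /ʈ/ → [ɖ] before /g/ (voiceless → voiced, matching voiced) — only voicing changes, and always toward the following segment.
Since the segment that changes precedes the conditioning segment, the assimilation is regressive.

regressive voicing assimilation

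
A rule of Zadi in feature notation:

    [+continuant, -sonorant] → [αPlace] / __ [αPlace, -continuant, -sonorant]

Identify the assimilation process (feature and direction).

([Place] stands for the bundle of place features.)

The rule copies the place features (abbreviated [Place]) from the environment onto the target, so the assimilating feature is place.
Since the environment is written after the underscore, the trigger follows the target; the direction is regressive.

regressive place assimilation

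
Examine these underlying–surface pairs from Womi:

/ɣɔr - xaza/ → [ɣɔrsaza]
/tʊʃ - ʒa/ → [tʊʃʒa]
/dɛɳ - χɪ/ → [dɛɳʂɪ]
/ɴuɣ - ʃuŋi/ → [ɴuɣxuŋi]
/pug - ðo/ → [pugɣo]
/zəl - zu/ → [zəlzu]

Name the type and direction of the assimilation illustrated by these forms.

progressive place assimilation

Underlying /x/ is realised as [s] next to /r/; /r/ itself does not change.
The change velar → alveolar matches the place of the preceding /r/, identifying this as place assimilation.
Manner and voice are unchanged, so the assimilation is partial, not total.
Checking the remaining alternations: /χ/ → [ʂ] after /ɳ/ (uvular → retroflex, matching retroflex); /ʃ/ → [x] after /ɣ/ (postalveolar → velar, matching velar); /ð/ → [ɣ] after /g/ (dental → velar, matching velar) — only place changes, and always toward the preceding segment.
Nothing changes in [tʊʃʒa], [zəlzu]: there the adjacent consonants already agree in place (/ʒ/ and /ʃ/ are both postalveolar; /z/ and /l/ are both alveolar), so these forms are consistent with the same rule.
The trigger is the preceding segment, so the direction is progressive (perseverative).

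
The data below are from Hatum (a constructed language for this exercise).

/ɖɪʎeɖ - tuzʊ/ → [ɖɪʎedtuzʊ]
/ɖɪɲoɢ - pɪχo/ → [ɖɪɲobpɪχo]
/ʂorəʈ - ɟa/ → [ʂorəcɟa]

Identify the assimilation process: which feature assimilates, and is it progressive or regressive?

The segment that alternates is /ɖ/, which surfaces as [d] when adjacent to /t/.
/ɖ/ is retroflex while /t/ is alveolar; the output [d] is alveolar, matching the trigger — so the feature that spreads is place.
Manner and voice are unchanged, so the assimilation is partial, not total.
The other alternating forms pattern the same way: /ɢ/ → [b] before /p/ (uvular → bilabial, matching bilabial); /ʈ/ → [c] before /ɟ/ (retroflex → palatal, matching palatal) — only place changes, and always toward the following segment.
Since the segment that changes precedes the conditioning segment, the assimilation is regressive.

regressive place assimilation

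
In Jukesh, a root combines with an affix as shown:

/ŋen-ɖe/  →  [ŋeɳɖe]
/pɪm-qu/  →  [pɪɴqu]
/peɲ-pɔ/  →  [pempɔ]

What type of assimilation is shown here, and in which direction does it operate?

regressive place assimilation

The segment that alternates is /n/, which surfaces as [ɳ] when adjacent to /ɖ/.
The change alveolar → retroflex matches the place of the following /ɖ/, identifying this as place assimilation.
Manner and voice are unchanged, so the assimilation is partial, not total.
The same holds elsewhere in the data: /m/ → [ɴ] before /q/ (bilabial → uvular, matching uvular); /ɲ/ → [m] before /p/ (palatal → bilabial, matching bilabial) — only place changes, and always toward the following segment.
Since the segment that changes precedes the conditioning segment, the assimilation is regressive.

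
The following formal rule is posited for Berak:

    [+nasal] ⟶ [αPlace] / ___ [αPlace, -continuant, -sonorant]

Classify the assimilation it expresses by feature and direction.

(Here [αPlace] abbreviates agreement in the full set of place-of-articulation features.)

regressive place assimilation

The rule copies the place features (abbreviated [Place]) from the environment onto the target, so the assimilating feature is place.
The conditioning segment sits to the right of the focus bar, meaning the trigger follows the segment that changes — regressive assimilation.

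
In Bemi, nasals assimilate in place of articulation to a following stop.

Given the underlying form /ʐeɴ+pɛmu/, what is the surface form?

The rule targets /ɴ/ (voiced uvular nasal), which sits before the trigger /p/ (bilabial).
The voiced bilabial nasal is [m], so /ɴ/ → [m].

[ʐempɛmu]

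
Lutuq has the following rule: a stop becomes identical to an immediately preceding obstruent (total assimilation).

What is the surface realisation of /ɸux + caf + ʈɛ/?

[ɸuxxaffɛ]

/c/ is the segment targeted by the rule; it sits immediately after /x/, so it assimilates completely and surfaces as [x].
The same rule applies at the second boundary: /ʈ/ → [f] next to /f/.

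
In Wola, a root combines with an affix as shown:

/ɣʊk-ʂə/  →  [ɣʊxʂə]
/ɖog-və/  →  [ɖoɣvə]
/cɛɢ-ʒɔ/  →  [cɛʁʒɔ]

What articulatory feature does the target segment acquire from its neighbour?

The segment that alternates is /k/, which surfaces as [x] when adjacent to /ʂ/.
/k/ is a stop while /ʂ/ is a fricative; the output [x] is a fricative, matching the trigger — so the feature that spreads is manner.
The other alternating forms pattern the same way: /g/ → [ɣ] before /v/ (stop → fricative, matching a fricative); /ɢ/ → [ʁ] before /ʒ/ (stop → fricative, matching a fricative) — only manner changes, and always toward the following segment.

manner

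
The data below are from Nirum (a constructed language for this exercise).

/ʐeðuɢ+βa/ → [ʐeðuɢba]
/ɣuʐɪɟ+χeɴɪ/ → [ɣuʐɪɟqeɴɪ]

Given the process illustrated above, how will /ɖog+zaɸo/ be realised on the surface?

The data show progressive manner assimilation: /β/ → [b] after /ɢ/; /χ/ → [q] after /ɟ/. In each pair only manner changes, matching the preceding consonant, while place and voice stay constant.
The rule targets /z/ (voiced alveolar fricative), which sits after the trigger /g/ (stop).
The voiced alveolar stop is [d], so /z/ → [d].

[ɖogdaɸo]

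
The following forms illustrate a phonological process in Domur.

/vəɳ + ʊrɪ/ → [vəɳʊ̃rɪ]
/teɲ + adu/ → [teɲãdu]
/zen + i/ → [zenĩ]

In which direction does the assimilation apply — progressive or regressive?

The vowel /ʊ/ surfaces as nasalised [ʊ̃] next to the preceding nasal /ɳ/ — it has acquired the [+nasal] feature of its neighbour.
The other forms show the same pattern: /a/ → [ã] after /ɲ/; /i/ → [ĩ] after /n/ — each time a vowel is nasalised next to a preceding nasal.
Because the conditioning nasal is to the left of the vowel that changes, the process is progressive (perseverative).

progressive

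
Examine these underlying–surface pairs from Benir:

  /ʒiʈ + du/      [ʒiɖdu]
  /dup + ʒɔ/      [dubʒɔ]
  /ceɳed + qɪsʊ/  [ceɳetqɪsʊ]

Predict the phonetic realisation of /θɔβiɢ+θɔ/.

The data show regressive voicing assimilation: /ʈ/ → [ɖ] before /d/; /p/ → [b] before /ʒ/; /d/ → [t] before /q/. In each pair only voicing changes, matching the following consonant, while place and manner stay constant.
The rule targets /ɢ/ (voiced uvular stop), which sits before the trigger /θ/ (voiceless).
The voiceless uvular stop is [q], so /ɢ/ → [q].

[θɔβiqθɔ]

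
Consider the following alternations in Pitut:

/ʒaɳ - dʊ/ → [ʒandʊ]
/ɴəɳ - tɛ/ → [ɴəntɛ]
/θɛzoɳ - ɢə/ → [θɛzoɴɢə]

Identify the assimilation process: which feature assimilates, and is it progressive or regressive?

regressive place assimilation

The segment that alternates is /ɳ/, which surfaces as [n] when adjacent to /d/.
/ɳ/ is retroflex while /d/ is alveolar; the output [n] is alveolar, matching the trigger — so the feature that spreads is place.
Manner and voice are unchanged, so the assimilation is partial, not total.
Checking the remaining alternations: /ɳ/ → [n] before /t/ (retroflex → alveolar, matching alveolar); /ɳ/ → [ɴ] before /ɢ/ (retroflex → uvular, matching uvular) — only place changes, and always toward the following segment.
Since the segment that changes precedes the conditioning segment, the assimilation is regressive.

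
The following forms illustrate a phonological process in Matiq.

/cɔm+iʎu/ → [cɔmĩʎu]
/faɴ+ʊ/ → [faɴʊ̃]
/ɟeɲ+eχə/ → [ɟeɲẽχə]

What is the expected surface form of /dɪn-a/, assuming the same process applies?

The data show progressive nasality assimilation (vowel nasalisation): /i/ → [ĩ] after /m/; /ʊ/ → [ʊ̃] after /ɴ/; /e/ → [ẽ] after /ɲ/ — a vowel is nasalised by an immediately preceding nasal consonant.
The vowel /a/ is adjacent to the preceding nasal /n/, so it acquires [+nasal] and surfaces as [ã].

[dɪnã]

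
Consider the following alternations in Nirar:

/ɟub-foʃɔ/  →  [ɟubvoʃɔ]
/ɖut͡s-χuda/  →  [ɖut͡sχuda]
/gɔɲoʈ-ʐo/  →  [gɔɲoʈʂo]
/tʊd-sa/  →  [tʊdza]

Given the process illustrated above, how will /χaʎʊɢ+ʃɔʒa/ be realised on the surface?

The data show progressive voicing assimilation: /f/ → [v] after /b/; /ʐ/ → [ʂ] after /ʈ/; /s/ → [z] after /d/. In each pair only voicing changes, matching the preceding consonant, while place and manner stay constant.
No alternation appears in [ɖut͡sχuda]: there the adjacent consonants already agree in voicing (/χ/ and /t͡s/ are both voiceless), so this form is consistent with the same rule.
/ʃ/ is a voiceless postalveolar fricative. The preceding trigger /ɢ/ is voiced, so /ʃ/ must become voiced as well.
The voiced postalveolar fricative is [ʒ], so /ʃ/ → [ʒ].

[χaʎʊɢʒɔʒa]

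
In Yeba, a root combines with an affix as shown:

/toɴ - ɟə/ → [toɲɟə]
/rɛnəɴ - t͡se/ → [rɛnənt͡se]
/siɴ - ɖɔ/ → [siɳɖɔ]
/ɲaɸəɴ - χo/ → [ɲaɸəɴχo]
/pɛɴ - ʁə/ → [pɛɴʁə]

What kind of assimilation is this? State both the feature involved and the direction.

regressive place assimilation

Comparing underlying and surface forms, /ɴ/ → [ɲ] is the alternation; the neighbouring /ɟ/ is constant.
The change uvular → palatal matches the place of the following /ɟ/, identifying this as place assimilation.
Manner and voice are unchanged, so the assimilation is partial, not total.
Checking the remaining alternations: /ɴ/ → [n] before /t͡s/ (uvular → alveolar, matching alveolar); /ɴ/ → [ɳ] before /ɖ/ (uvular → retroflex, matching retroflex) — only place changes, and always toward the following segment.
No alternation appears in [ɲaɸəɴχo], [pɛɴʁə]: there the adjacent consonants already agree in place (/ɴ/ and /χ/ are both uvular; /ɴ/ and /ʁ/ are both uvular), so these forms are consistent with the same rule.
The trigger is the following segment, so the direction is regressive (anticipatory).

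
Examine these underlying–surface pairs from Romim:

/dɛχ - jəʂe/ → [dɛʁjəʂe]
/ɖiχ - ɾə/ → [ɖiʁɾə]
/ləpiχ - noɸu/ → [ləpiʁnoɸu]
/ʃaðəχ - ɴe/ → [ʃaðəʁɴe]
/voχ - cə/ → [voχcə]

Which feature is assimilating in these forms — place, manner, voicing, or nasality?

voicing

The segment that alternates is /χ/, which surfaces as [ʁ] when adjacent to /j/.
The change voiceless → voiced matches the voicing of the following /j/, identifying this as voicing assimilation.
Checking the remaining alternations: /χ/ → [ʁ] before /ɾ/ (voiceless → voiced, matching voiced); /χ/ → [ʁ] before /n/ (voiceless → voiced, matching voiced); /χ/ → [ʁ] before /ɴ/ (voiceless → voiced, matching voiced) — only voicing changes, and always toward the following segment.
No alternation appears in [voχcə]: there the adjacent consonants already agree in voicing (/χ/ and /c/ are both voiceless), so this form is consistent with the same rule.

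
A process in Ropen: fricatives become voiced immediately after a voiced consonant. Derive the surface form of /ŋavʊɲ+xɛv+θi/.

/x/ is a voiceless velar fricative. The preceding trigger /ɲ/ is voiced, so /x/ must become voiced as well.
A voiced velar fricative is [ɣ], so the surface segment is [ɣ].
At the second juncture, /θ/ likewise becomes [ð] adjacent to /v/.

[ŋavʊɲɣɛvði]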